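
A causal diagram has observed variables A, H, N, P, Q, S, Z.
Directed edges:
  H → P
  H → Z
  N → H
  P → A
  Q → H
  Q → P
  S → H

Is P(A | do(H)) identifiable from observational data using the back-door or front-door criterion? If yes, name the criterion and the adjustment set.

desc(H)\{H}={A,P,Z}; candidates ⊆ {N,Q,S}.
size 0: {}; under {} H still reaches {A,N,P,Q,S} ∋ A.
{Q}: H⊥A given {Q} in G with H→· removed — back-door holds.
P(A|do(H)) = Σ_{Q} P(A|H,Q)·P(Q).

P(A|do(H)): backdoor, adjust for {Q}.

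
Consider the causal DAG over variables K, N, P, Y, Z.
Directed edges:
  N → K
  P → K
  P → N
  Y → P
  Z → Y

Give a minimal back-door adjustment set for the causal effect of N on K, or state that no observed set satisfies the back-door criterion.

desc(N)\{N}={K}; candidates ⊆ {P,Y,Z}.
size 0: {}; under {} N still reaches {K,P,Y,Z} ∋ K.
{P}: N⊥K given {P} in G with N→· removed — back-door holds.

N→K: minimal back-door set {P}.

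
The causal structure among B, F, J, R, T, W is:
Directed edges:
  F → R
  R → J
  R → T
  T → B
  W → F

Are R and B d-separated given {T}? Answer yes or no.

Bayes-Ball from R | {T} reaches {F,J,W}.
B ∉ reach(R|{T}) ⇒ R ⊥ B | {T}.

Yes — R ⊥ B | {T}.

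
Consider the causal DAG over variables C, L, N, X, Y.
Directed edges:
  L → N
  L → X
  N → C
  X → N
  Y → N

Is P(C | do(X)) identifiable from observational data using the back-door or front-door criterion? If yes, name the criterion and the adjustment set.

P(C|do(X)): backdoor, adjust for {L}.

desc(X)\{X}={C,N}; candidates ⊆ {L,Y}.
size 0: {}; under {} X still reaches {C,L,N} ∋ C.
{L}: X⊥C given {L} in G with X→· removed — back-door holds.
P(C|do(X)) = Σ_{L} P(C|X,L)·P(L).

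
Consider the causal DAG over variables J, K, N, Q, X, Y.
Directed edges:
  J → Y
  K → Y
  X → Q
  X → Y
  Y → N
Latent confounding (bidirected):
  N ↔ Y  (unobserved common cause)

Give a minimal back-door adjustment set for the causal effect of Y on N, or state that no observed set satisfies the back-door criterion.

Y→N: no observed back-door set.

desc(Y)\{Y}={N}; candidates ⊆ {J,K,Q,X}.
Y↔N: latent back-door arc(s) into Y.
size 0: {}; under {} Y still reaches {J,K,N,Q,X} ∋ N.
size 1: {J}, {K}, {Q} …(+1); under {J} Y still reaches {K,N,Q,X} ∋ N.
size 2: {J,K}, {J,Q}, {J,X} …(+3); under {J,K} Y still reaches {N,Q,X} ∋ N.
Y↔N cannot be blocked by any observed set — no back-door set.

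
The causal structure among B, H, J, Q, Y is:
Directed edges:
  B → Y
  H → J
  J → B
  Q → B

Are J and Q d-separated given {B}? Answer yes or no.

No — J and Q are d-connected given {B}.

Bayes-Ball from J | {B} reaches {H,Q}.
Q ∈ reach(J|{B}) ⇒ J ⊥̸ Q | {B}.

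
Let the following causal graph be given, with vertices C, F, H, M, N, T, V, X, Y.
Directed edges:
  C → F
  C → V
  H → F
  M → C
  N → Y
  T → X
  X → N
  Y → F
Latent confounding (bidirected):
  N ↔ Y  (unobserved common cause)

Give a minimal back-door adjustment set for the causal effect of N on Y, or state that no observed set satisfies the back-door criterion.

N→Y: no observed back-door set.

desc(N)\{N}={F,Y}; candidates ⊆ {C,H,M,T,V,X}.
N↔Y: latent back-door arc(s) into N.
size 0: {}; under {} N still reaches {F,T,X,Y} ∋ Y.
size 1: {C}, {H}, {M} …(+3); under {C} N still reaches {F,T,X,Y} ∋ Y.
size 2: {C,H}, {C,M}, {C,T} …(+12); under {C,H} N still reaches {F,T,X,Y} ∋ Y.
N↔Y cannot be blocked by any observed set — no back-door set.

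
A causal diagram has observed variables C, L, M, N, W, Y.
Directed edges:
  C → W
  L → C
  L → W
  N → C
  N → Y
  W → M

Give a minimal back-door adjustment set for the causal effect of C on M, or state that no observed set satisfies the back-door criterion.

C→M: minimal back-door set {L}.

desc(C)\{C}={M,W}; candidates ⊆ {L,N,Y}.
size 0: {}; under {} C still reaches {L,M,N,W,Y} ∋ M.
{L}: C⊥M given {L} in G with C→· removed — back-door holds.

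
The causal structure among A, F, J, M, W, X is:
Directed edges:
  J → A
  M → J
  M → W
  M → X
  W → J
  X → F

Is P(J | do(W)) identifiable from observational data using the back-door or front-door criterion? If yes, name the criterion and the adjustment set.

desc(W)\{W}={A,J}; candidates ⊆ {F,M,X}.
size 0: {}; under {} W still reaches {A,F,J,M,X} ∋ J.
{M}: W⊥J given {M} in G with W→· removed — back-door holds.
P(J|do(W)) = Σ_{M} P(J|W,M)·P(M).

P(J|do(W)): backdoor, adjust for {M}.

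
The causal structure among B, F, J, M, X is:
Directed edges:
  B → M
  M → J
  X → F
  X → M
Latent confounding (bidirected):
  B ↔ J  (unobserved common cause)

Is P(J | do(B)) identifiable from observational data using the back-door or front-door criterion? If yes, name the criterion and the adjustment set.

P(J|do(B)): frontdoor, adjust for {M}.

desc(B)\{B}={J,M}; candidates ⊆ {F,X}.
B↔J: latent back-door arc(s) into B.
size 0: {}; under {} B still reaches {J} ∋ J.
size 1: {F}, {X}; under {F} B still reaches {J} ∋ J.
size 2: {F,X}; under {F,X} B still reaches {J} ∋ J.
B↔J cannot be blocked by any observed set — no back-door set.
{M}: (i) intercepts every directed B→J path; (ii) no back-door B→{M}; (iii) {B} blocks every back-door {M}→J. Front-door holds.
P(J|do(B)) = Σ_{M} P(M|B) Σ_{B'} P(J|M,B')P(B').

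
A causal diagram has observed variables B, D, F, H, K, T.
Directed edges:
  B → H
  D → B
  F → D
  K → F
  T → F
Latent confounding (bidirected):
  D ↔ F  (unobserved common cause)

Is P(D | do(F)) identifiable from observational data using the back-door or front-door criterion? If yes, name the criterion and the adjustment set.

desc(F)\{F}={B,D,H}; candidates ⊆ {K,T}.
F↔D: latent back-door arc(s) into F.
size 0: {}; under {} F still reaches {B,D,H,K,T} ∋ D.
size 1: {K}, {T}; under {K} F still reaches {B,D,H,T} ∋ D.
size 2: {K,T}; under {K,T} F still reaches {B,D,H} ∋ D.
F↔D cannot be blocked by any observed set — no back-door set.
No mediator lies on a directed F→…→D path.
Neither criterion identifies P(D|do(F)) in this graph.

P(D|do(F)): not identifiable (no BD/FD set).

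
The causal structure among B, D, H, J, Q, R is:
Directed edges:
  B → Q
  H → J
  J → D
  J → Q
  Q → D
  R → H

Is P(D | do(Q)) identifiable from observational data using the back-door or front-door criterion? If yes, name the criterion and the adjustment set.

P(D|do(Q)): backdoor, adjust for {J}.

desc(Q)\{Q}={D}; candidates ⊆ {B,H,J,R}.
size 0: {}; under {} Q still reaches {B,D,H,J,R} ∋ D.
{J}: Q⊥D given {J} in G with Q→· removed — back-door holds.
P(D|do(Q)) = Σ_{J} P(D|Q,J)·P(J).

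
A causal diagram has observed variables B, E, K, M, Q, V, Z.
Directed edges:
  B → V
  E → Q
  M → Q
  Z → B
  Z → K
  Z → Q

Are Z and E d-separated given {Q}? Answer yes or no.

Bayes-Ball from Z | {Q} reaches {B,E,K,M,V}.
E ∈ reach(Z|{Q}) ⇒ Z ⊥̸ E | {Q}.

No — Z and E are d-connected given {Q}.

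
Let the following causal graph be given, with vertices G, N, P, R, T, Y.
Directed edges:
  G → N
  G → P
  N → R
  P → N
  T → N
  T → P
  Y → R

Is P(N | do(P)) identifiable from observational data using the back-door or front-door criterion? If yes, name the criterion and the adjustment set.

P(N|do(P)): backdoor, adjust for {G, T}.

desc(P)\{P}={N,R}; candidates ⊆ {G,T,Y}.
size 0: {}; under {} P still reaches {G,N,R,T} ∋ N.
size 1: {G}, {T}, {Y}; under {G} P still reaches {N,R,T} ∋ N.
{G,T}: P⊥N given {G,T} in G with P→· removed — back-door holds.
P(N|do(P)) = Σ_{G,T} P(N|P,G,T)·P(G,T).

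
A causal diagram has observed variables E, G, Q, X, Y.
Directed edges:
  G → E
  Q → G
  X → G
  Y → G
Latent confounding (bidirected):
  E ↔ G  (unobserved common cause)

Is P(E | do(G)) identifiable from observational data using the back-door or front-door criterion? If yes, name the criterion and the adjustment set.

desc(G)\{G}={E}; candidates ⊆ {Q,X,Y}.
G↔E: latent back-door arc(s) into G.
size 0: {}; under {} G still reaches {E,Q,X,Y} ∋ E.
size 1: {Q}, {X}, {Y}; under {Q} G still reaches {E,X,Y} ∋ E.
size 2: {Q,X}, {Q,Y}, {X,Y}; under {Q,X} G still reaches {E,Y} ∋ E.
G↔E cannot be blocked by any observed set — no back-door set.
No mediator lies on a directed G→…→E path.
Neither criterion identifies P(E|do(G)) in this graph.

P(E|do(G)): not identifiable (no BD/FD set).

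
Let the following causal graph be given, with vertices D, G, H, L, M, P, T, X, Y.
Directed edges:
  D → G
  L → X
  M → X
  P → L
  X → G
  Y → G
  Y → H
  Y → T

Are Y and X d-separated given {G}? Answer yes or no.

No — Y and X are d-connected given {G}.

Bayes-Ball from Y | {G} reaches {D,H,L,M,P,T,X}.
X ∈ reach(Y|{G}) ⇒ Y ⊥̸ X | {G}.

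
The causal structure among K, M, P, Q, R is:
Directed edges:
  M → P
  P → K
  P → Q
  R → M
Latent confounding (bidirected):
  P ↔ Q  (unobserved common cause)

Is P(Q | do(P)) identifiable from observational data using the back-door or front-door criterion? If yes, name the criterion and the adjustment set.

P(Q|do(P)): not identifiable (no BD/FD set).

desc(P)\{P}={K,Q}; candidates ⊆ {M,R}.
P↔Q: latent back-door arc(s) into P.
size 0: {}; under {} P still reaches {M,Q,R} ∋ Q.
size 1: {M}, {R}; under {M} P still reaches {Q} ∋ Q.
size 2: {M,R}; under {M,R} P still reaches {Q} ∋ Q.
P↔Q cannot be blocked by any observed set — no back-door set.
No mediator lies on a directed P→…→Q path.
Neither criterion identifies P(Q|do(P)) in this graph.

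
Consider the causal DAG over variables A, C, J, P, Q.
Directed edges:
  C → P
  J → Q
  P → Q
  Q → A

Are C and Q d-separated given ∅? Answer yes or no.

Bayes-Ball from C | ∅ reaches {A,P,Q}.
Q ∈ reach(C|∅) ⇒ C ⊥̸ Q | ∅.

No — C and Q are d-connected given ∅.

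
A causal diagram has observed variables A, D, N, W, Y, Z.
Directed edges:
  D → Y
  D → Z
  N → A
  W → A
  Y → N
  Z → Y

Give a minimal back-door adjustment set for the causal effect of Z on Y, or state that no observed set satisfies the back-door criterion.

desc(Z)\{Z}={A,N,Y}; candidates ⊆ {D,W}.
size 0: {}; under {} Z still reaches {A,D,N,Y} ∋ Y.
{D}: Z⊥Y given {D} in G with Z→· removed — back-door holds.

Z→Y: minimal back-door set {D}.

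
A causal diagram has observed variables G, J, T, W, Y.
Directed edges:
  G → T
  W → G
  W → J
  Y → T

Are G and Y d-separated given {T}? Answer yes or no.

No — G and Y are d-connected given {T}.

Bayes-Ball from G | {T} reaches {J,W,Y}.
Y ∈ reach(G|{T}) ⇒ G ⊥̸ Y | {T}.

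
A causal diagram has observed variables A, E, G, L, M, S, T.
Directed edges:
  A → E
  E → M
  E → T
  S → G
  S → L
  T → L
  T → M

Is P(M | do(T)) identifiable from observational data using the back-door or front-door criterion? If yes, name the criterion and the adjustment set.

P(M|do(T)): backdoor, adjust for {E}.

desc(T)\{T}={L,M}; candidates ⊆ {A,E,G,S}.
size 0: {}; under {} T still reaches {A,E,M} ∋ M.
{E}: T⊥M given {E} in G with T→· removed — back-door holds.
P(M|do(T)) = Σ_{E} P(M|T,E)·P(E).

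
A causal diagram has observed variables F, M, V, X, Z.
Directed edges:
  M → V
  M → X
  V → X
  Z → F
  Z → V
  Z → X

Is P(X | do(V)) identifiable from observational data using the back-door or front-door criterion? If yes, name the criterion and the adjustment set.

desc(V)\{V}={X}; candidates ⊆ {F,M,Z}.
size 0: {}; under {} V still reaches {F,M,X,Z} ∋ X.
size 1: {F}, {M}, {Z}; under {F} V still reaches {M,X,Z} ∋ X.
{M,Z}: V⊥X given {M,Z} in G with V→· removed — back-door holds.
P(X|do(V)) = Σ_{M,Z} P(X|V,M,Z)·P(M,Z).

P(X|do(V)): backdoor, adjust for {M, Z}.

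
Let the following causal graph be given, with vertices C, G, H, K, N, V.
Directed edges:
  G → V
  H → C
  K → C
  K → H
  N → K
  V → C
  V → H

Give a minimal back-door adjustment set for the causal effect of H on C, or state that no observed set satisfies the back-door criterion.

H→C: minimal back-door set {K, V}.

desc(H)\{H}={C}; candidates ⊆ {G,K,N,V}.
size 0: {}; under {} H still reaches {C,G,K,N,V} ∋ C.
size 1: {G}, {K}, {N} …(+1); under {G} H still reaches {C,K,N,V} ∋ C.
{K,V}: H⊥C given {K,V} in G with H→· removed — back-door holds.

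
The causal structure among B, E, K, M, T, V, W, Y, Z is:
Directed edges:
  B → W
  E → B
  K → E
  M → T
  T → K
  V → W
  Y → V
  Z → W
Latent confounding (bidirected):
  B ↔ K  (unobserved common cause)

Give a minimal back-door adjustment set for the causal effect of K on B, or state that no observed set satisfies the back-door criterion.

K→B: no observed back-door set.

desc(K)\{K}={B,E,W}; candidates ⊆ {M,T,V,Y,Z}.
K↔B: latent back-door arc(s) into K.
size 0: {}; under {} K still reaches {B,M,T,W} ∋ B.
size 1: {M}, {T}, {V} …(+2); under {M} K still reaches {B,T,W} ∋ B.
size 2: {M,T}, {M,V}, {M,Y} …(+7); under {M,T} K still reaches {B,W} ∋ B.
K↔B cannot be blocked by any observed set — no back-door set.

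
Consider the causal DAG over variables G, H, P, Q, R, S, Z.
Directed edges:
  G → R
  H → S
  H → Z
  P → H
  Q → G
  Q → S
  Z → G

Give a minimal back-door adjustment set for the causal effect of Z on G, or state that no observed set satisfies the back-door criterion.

Z→G: minimal back-door set ∅.

desc(Z)\{Z}={G,R}; candidates ⊆ {H,P,Q,S}.
∅: Z⊥G given ∅ in G with Z→· removed — back-door holds.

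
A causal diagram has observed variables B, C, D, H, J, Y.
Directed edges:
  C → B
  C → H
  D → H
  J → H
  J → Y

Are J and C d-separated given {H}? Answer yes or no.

No — J and C are d-connected given {H}.

Bayes-Ball from J | {H} reaches {B,C,D,Y}.
C ∈ reach(J|{H}) ⇒ J ⊥̸ C | {H}.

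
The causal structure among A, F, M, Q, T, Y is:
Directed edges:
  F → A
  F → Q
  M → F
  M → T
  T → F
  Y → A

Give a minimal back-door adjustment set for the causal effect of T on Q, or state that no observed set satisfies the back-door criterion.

T→Q: minimal back-door set {M}.

desc(T)\{T}={A,F,Q}; candidates ⊆ {M,Y}.
size 0: {}; under {} T still reaches {A,F,M,Q} ∋ Q.
{M}: T⊥Q given {M} in G with T→· removed — back-door holds.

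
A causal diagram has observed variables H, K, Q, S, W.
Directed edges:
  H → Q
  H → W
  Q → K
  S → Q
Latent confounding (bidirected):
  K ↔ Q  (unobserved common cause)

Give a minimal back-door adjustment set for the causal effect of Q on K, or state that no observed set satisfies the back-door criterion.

Q→K: no observed back-door set.

desc(Q)\{Q}={K}; candidates ⊆ {H,S,W}.
Q↔K: latent back-door arc(s) into Q.
size 0: {}; under {} Q still reaches {H,K,S,W} ∋ K.
size 1: {H}, {S}, {W}; under {H} Q still reaches {K,S} ∋ K.
size 2: {H,S}, {H,W}, {S,W}; under {H,S} Q still reaches {K} ∋ K.
Q↔K cannot be blocked by any observed set — no back-door set.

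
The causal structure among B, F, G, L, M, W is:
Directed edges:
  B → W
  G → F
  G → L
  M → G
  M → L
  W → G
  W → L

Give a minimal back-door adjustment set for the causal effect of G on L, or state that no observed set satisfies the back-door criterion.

G→L: minimal back-door set {M, W}.

desc(G)\{G}={F,L}; candidates ⊆ {B,M,W}.
size 0: {}; under {} G still reaches {B,L,M,W} ∋ L.
size 1: {B}, {M}, {W}; under {B} G still reaches {L,M,W} ∋ L.
{M,W}: G⊥L given {M,W} in G with G→· removed — back-door holds.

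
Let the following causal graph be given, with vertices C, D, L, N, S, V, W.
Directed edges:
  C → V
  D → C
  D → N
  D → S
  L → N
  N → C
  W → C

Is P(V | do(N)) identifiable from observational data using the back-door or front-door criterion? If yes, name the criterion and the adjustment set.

desc(N)\{N}={C,V}; candidates ⊆ {D,L,S,W}.
size 0: {}; under {} N still reaches {C,D,L,S,V} ∋ V.
{D}: N⊥V given {D} in G with N→· removed — back-door holds.
P(V|do(N)) = Σ_{D} P(V|N,D)·P(D).

P(V|do(N)): backdoor, adjust for {D}.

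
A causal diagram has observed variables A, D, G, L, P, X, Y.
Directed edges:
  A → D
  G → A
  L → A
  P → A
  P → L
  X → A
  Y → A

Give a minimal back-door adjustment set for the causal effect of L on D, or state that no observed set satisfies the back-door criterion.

desc(L)\{L}={A,D}; candidates ⊆ {G,P,X,Y}.
size 0: {}; under {} L still reaches {A,D,P} ∋ D.
{P}: L⊥D given {P} in G with L→· removed — back-door holds.

L→D: minimal back-door set {P}.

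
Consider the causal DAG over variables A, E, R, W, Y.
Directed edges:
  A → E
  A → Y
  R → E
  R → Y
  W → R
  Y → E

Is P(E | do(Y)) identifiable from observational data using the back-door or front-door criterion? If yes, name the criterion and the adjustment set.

P(E|do(Y)): backdoor, adjust for {A, R}.

desc(Y)\{Y}={E}; candidates ⊆ {A,R,W}.
size 0: {}; under {} Y still reaches {A,E,R,W} ∋ E.
size 1: {A}, {R}, {W}; under {A} Y still reaches {E,R,W} ∋ E.
{A,R}: Y⊥E given {A,R} in G with Y→· removed — back-door holds.
P(E|do(Y)) = Σ_{A,R} P(E|Y,A,R)·P(A,R).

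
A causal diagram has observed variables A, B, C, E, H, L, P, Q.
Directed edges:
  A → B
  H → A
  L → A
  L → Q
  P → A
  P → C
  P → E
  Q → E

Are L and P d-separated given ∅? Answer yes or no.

Bayes-Ball from L | ∅ reaches {A,B,E,Q}.
P ∉ reach(L|∅) ⇒ L ⊥ P | ∅.

Yes — L ⊥ P | ∅.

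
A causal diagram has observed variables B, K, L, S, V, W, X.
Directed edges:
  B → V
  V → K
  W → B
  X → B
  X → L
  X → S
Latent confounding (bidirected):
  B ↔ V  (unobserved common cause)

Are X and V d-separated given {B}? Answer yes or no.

Bayes-Ball from X | {B} reaches {K,L,S,V,W}.
V ∈ reach(X|{B}) ⇒ X ⊥̸ V | {B}.

No — X and V are d-connected given {B}.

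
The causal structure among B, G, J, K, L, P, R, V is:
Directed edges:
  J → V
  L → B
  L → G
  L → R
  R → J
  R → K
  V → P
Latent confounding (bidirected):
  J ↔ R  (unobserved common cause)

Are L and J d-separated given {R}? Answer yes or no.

No — L and J are d-connected given {R}.

Bayes-Ball from L | {R} reaches {B,G,J,P,V}.
J ∈ reach(L|{R}) ⇒ L ⊥̸ J | {R}.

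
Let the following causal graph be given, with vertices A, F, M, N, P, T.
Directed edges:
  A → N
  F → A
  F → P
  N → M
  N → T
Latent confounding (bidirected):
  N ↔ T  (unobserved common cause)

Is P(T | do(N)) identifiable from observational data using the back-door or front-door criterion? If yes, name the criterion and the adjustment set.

desc(N)\{N}={M,T}; candidates ⊆ {A,F,P}.
N↔T: latent back-door arc(s) into N.
size 0: {}; under {} N still reaches {A,F,P,T} ∋ T.
size 1: {A}, {F}, {P}; under {A} N still reaches {T} ∋ T.
size 2: {A,F}, {A,P}, {F,P}; under {A,F} N still reaches {T} ∋ T.
N↔T cannot be blocked by any observed set — no back-door set.
No mediator lies on a directed N→…→T path.
Neither criterion identifies P(T|do(N)) in this graph.

P(T|do(N)): not identifiable (no BD/FD set).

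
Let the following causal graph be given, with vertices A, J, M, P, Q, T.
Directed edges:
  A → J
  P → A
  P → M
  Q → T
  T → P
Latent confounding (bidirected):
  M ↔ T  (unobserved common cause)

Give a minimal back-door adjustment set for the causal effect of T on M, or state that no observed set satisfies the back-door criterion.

T→M: no observed back-door set.

desc(T)\{T}={A,J,M,P}; candidates ⊆ {Q}.
T↔M: latent back-door arc(s) into T.
size 0: {}; under {} T still reaches {M,Q} ∋ M.
size 1: {Q}; under {Q} T still reaches {M} ∋ M.
T↔M cannot be blocked by any observed set — no back-door set.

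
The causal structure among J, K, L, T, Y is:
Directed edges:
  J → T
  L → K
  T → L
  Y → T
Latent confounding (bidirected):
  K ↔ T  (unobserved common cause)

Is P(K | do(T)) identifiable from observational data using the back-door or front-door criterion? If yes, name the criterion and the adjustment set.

desc(T)\{T}={K,L}; candidates ⊆ {J,Y}.
T↔K: latent back-door arc(s) into T.
size 0: {}; under {} T still reaches {J,K,Y} ∋ K.
size 1: {J}, {Y}; under {J} T still reaches {K,Y} ∋ K.
size 2: {J,Y}; under {J,Y} T still reaches {K} ∋ K.
T↔K cannot be blocked by any observed set — no back-door set.
{L}: (i) intercepts every directed T→K path; (ii) no back-door T→{L}; (iii) {T} blocks every back-door {L}→K. Front-door holds.
P(K|do(T)) = Σ_{L} P(L|T) Σ_{T'} P(K|L,T')P(T').

P(K|do(T)): frontdoor, adjust for {L}.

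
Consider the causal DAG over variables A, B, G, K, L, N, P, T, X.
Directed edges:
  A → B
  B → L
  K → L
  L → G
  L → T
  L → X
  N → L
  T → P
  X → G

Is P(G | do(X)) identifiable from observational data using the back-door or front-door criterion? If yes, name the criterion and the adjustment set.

desc(X)\{X}={G}; candidates ⊆ {A,B,K,L,N,P,T}.
size 0: {}; under {} X still reaches {A,B,G,K,L,N,P,T} ∋ G.
{L}: X⊥G given {L} in G with X→· removed — back-door holds.
P(G|do(X)) = Σ_{L} P(G|X,L)·P(L).

P(G|do(X)): backdoor, adjust for {L}.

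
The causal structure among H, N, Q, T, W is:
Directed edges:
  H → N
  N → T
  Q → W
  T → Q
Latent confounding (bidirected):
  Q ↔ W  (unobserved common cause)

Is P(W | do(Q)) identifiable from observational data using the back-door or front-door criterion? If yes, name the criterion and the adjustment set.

desc(Q)\{Q}={W}; candidates ⊆ {H,N,T}.
Q↔W: latent back-door arc(s) into Q.
size 0: {}; under {} Q still reaches {H,N,T,W} ∋ W.
size 1: {H}, {N}, {T}; under {H} Q still reaches {N,T,W} ∋ W.
size 2: {H,N}, {H,T}, {N,T}; under {H,N} Q still reaches {T,W} ∋ W.
Q↔W cannot be blocked by any observed set — no back-door set.
No mediator lies on a directed Q→…→W path.
Neither criterion identifies P(W|do(Q)) in this graph.

P(W|do(Q)): not identifiable (no BD/FD set).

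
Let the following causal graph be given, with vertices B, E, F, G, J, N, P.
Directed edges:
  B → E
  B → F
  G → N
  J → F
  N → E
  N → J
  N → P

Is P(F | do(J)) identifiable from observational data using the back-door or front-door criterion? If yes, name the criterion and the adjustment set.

desc(J)\{J}={F}; candidates ⊆ {B,E,G,N,P}.
∅: J⊥F given ∅ in G with J→· removed — back-door holds.
P(F|do(J)) = P(F|J) — no adjustment needed.

P(F|do(J)): backdoor, adjust for ∅.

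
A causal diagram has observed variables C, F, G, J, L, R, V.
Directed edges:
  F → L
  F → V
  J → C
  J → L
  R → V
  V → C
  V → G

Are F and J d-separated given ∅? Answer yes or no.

Yes — F ⊥ J | ∅.

Bayes-Ball from F | ∅ reaches {C,G,L,V}.
J ∉ reach(F|∅) ⇒ F ⊥ J | ∅.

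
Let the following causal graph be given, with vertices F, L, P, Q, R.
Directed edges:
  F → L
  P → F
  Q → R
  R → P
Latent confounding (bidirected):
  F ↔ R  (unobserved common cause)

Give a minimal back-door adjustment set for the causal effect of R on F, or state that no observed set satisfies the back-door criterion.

R→F: no observed back-door set.

desc(R)\{R}={F,L,P}; candidates ⊆ {Q}.
R↔F: latent back-door arc(s) into R.
size 0: {}; under {} R still reaches {F,L,Q} ∋ F.
size 1: {Q}; under {Q} R still reaches {F,L} ∋ F.
R↔F cannot be blocked by any observed set — no back-door set.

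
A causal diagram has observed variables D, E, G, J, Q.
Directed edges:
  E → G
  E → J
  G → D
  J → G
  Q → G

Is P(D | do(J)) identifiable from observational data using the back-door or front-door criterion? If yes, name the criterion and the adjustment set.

P(D|do(J)): backdoor, adjust for {E}.

desc(J)\{J}={D,G}; candidates ⊆ {E,Q}.
size 0: {}; under {} J still reaches {D,E,G} ∋ D.
{E}: J⊥D given {E} in G with J→· removed — back-door holds.
P(D|do(J)) = Σ_{E} P(D|J,E)·P(E).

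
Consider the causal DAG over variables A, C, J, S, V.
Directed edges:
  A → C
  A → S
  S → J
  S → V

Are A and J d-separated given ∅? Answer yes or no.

Bayes-Ball from A | ∅ reaches {C,J,S,V}.
J ∈ reach(A|∅) ⇒ A ⊥̸ J | ∅.

No — A and J are d-connected given ∅.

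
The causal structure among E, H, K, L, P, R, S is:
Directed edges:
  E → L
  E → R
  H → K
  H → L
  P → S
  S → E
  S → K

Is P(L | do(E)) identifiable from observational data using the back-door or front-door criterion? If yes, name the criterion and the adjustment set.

desc(E)\{E}={L,R}; candidates ⊆ {H,K,P,S}.
∅: E⊥L given ∅ in G with E→· removed — back-door holds.
P(L|do(E)) = P(L|E) — no adjustment needed.

P(L|do(E)): backdoor, adjust for ∅.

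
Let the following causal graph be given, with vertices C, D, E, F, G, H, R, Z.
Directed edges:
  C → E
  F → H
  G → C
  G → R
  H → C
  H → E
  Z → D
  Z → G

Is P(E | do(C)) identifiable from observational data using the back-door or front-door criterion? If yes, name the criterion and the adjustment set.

P(E|do(C)): backdoor, adjust for {H}.

desc(C)\{C}={E}; candidates ⊆ {D,F,G,H,R,Z}.
size 0: {}; under {} C still reaches {D,E,F,G,H,R,Z} ∋ E.
{H}: C⊥E given {H} in G with C→· removed — back-door holds.
P(E|do(C)) = Σ_{H} P(E|C,H)·P(H).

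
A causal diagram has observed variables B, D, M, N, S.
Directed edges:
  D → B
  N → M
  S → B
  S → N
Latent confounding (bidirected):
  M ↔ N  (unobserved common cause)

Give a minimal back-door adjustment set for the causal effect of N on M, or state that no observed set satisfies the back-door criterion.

desc(N)\{N}={M}; candidates ⊆ {B,D,S}.
N↔M: latent back-door arc(s) into N.
size 0: {}; under {} N still reaches {B,M,S} ∋ M.
size 1: {B}, {D}, {S}; under {B} N still reaches {D,M,S} ∋ M.
size 2: {B,D}, {B,S}, {D,S}; under {B,D} N still reaches {M,S} ∋ M.
N↔M cannot be blocked by any observed set — no back-door set.

N→M: no observed back-door set.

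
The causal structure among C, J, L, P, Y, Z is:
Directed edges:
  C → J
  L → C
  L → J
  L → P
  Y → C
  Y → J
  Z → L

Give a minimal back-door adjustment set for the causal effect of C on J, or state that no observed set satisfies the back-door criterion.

C→J: minimal back-door set {L, Y}.

desc(C)\{C}={J}; candidates ⊆ {L,P,Y,Z}.
size 0: {}; under {} C still reaches {J,L,P,Y,Z} ∋ J.
size 1: {L}, {P}, {Y} …(+1); under {L} C still reaches {J,Y} ∋ J.
{L,Y}: C⊥J given {L,Y} in G with C→· removed — back-door holds.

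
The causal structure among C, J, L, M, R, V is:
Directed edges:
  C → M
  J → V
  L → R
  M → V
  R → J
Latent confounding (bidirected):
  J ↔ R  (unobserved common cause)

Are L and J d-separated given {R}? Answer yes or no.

No — L and J are d-connected given {R}.

Bayes-Ball from L | {R} reaches {J,V}.
J ∈ reach(L|{R}) ⇒ L ⊥̸ J | {R}.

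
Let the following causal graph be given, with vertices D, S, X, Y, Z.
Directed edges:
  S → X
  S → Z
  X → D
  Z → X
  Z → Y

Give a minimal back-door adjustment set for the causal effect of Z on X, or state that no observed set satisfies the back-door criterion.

desc(Z)\{Z}={D,X,Y}; candidates ⊆ {S}.
size 0: {}; under {} Z still reaches {D,S,X} ∋ X.
{S}: Z⊥X given {S} in G with Z→· removed — back-door holds.

Z→X: minimal back-door set {S}.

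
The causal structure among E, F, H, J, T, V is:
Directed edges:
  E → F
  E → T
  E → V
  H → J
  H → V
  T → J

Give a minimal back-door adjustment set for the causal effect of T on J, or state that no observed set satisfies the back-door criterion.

desc(T)\{T}={J}; candidates ⊆ {E,F,H,V}.
∅: T⊥J given ∅ in G with T→· removed — back-door holds.

T→J: minimal back-door set ∅.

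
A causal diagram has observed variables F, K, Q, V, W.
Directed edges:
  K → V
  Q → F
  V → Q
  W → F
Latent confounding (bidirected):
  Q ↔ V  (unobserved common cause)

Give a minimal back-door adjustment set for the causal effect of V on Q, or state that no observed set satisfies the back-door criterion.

desc(V)\{V}={F,Q}; candidates ⊆ {K,W}.
V↔Q: latent back-door arc(s) into V.
size 0: {}; under {} V still reaches {F,K,Q} ∋ Q.
size 1: {K}, {W}; under {K} V still reaches {F,Q} ∋ Q.
size 2: {K,W}; under {K,W} V still reaches {F,Q} ∋ Q.
V↔Q cannot be blocked by any observed set — no back-door set.

V→Q: no observed back-door set.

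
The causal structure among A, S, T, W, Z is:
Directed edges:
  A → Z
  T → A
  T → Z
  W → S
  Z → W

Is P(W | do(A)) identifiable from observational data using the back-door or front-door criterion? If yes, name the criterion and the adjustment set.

P(W|do(A)): backdoor, adjust for {T}.

desc(A)\{A}={S,W,Z}; candidates ⊆ {T}.
size 0: {}; under {} A still reaches {S,T,W,Z} ∋ W.
{T}: A⊥W given {T} in G with A→· removed — back-door holds.
P(W|do(A)) = Σ_{T} P(W|A,T)·P(T).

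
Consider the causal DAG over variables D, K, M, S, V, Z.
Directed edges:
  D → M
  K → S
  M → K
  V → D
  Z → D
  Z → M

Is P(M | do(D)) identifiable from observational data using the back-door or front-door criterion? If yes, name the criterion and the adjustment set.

P(M|do(D)): backdoor, adjust for {Z}.

desc(D)\{D}={K,M,S}; candidates ⊆ {V,Z}.
size 0: {}; under {} D still reaches {K,M,S,V,Z} ∋ M.
{Z}: D⊥M given {Z} in G with D→· removed — back-door holds.
P(M|do(D)) = Σ_{Z} P(M|D,Z)·P(Z).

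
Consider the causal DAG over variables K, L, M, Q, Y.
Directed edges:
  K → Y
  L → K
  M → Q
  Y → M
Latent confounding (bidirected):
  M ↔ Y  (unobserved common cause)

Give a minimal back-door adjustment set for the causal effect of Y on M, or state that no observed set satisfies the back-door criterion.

desc(Y)\{Y}={M,Q}; candidates ⊆ {K,L}.
Y↔M: latent back-door arc(s) into Y.
size 0: {}; under {} Y still reaches {K,L,M,Q} ∋ M.
size 1: {K}, {L}; under {K} Y still reaches {M,Q} ∋ M.
size 2: {K,L}; under {K,L} Y still reaches {M,Q} ∋ M.
Y↔M cannot be blocked by any observed set — no back-door set.

Y→M: no observed back-door set.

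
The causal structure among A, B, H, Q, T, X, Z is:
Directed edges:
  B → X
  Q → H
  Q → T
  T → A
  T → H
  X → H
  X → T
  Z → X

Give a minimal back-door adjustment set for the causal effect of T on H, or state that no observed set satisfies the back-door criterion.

desc(T)\{T}={A,H}; candidates ⊆ {B,Q,X,Z}.
size 0: {}; under {} T still reaches {B,H,Q,X,Z} ∋ H.
size 1: {B}, {Q}, {X} …(+1); under {B} T still reaches {H,Q,X,Z} ∋ H.
{Q,X}: T⊥H given {Q,X} in G with T→· removed — back-door holds.

T→H: minimal back-door set {Q, X}.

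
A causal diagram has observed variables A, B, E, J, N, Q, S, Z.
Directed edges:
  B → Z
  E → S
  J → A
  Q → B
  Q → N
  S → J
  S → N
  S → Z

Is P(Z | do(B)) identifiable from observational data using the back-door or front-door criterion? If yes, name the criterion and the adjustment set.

desc(B)\{B}={Z}; candidates ⊆ {A,E,J,N,Q,S}.
∅: B⊥Z given ∅ in G with B→· removed — back-door holds.
P(Z|do(B)) = P(Z|B) — no adjustment needed.

P(Z|do(B)): backdoor, adjust for ∅.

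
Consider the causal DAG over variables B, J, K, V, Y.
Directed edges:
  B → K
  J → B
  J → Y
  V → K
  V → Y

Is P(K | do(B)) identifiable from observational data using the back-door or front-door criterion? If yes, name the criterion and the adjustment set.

P(K|do(B)): backdoor, adjust for ∅.

desc(B)\{B}={K}; candidates ⊆ {J,V,Y}.
∅: B⊥K given ∅ in G with B→· removed — back-door holds.
P(K|do(B)) = P(K|B) — no adjustment needed.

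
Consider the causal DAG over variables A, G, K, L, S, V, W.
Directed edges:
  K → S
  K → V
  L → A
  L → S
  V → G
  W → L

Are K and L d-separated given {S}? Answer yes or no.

Bayes-Ball from K | {S} reaches {A,G,L,V,W}.
L ∈ reach(K|{S}) ⇒ K ⊥̸ L | {S}.

No — K and L are d-connected given {S}.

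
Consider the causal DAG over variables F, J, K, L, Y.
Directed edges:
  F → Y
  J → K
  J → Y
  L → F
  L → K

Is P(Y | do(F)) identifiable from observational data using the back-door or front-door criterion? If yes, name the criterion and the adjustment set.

P(Y|do(F)): backdoor, adjust for ∅.

desc(F)\{F}={Y}; candidates ⊆ {J,K,L}.
∅: F⊥Y given ∅ in G with F→· removed — back-door holds.
P(Y|do(F)) = P(Y|F) — no adjustment needed.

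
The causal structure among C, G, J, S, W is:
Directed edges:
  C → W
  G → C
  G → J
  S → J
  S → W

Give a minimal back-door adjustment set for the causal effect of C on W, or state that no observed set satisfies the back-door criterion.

C→W: minimal back-door set ∅.

desc(C)\{C}={W}; candidates ⊆ {G,J,S}.
∅: C⊥W given ∅ in G with C→· removed — back-door holds.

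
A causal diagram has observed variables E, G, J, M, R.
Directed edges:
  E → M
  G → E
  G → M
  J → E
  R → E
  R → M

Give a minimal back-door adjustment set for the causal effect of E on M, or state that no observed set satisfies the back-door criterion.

E→M: minimal back-door set {G, R}.

desc(E)\{E}={M}; candidates ⊆ {G,J,R}.
size 0: {}; under {} E still reaches {G,J,M,R} ∋ M.
size 1: {G}, {J}, {R}; under {G} E still reaches {J,M,R} ∋ M.
{G,R}: E⊥M given {G,R} in G with E→· removed — back-door holds.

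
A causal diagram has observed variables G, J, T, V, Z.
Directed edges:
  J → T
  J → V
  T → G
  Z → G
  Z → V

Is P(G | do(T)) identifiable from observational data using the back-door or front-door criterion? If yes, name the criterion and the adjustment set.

desc(T)\{T}={G}; candidates ⊆ {J,V,Z}.
∅: T⊥G given ∅ in G with T→· removed — back-door holds.
P(G|do(T)) = P(G|T) — no adjustment needed.

P(G|do(T)): backdoor, adjust for ∅.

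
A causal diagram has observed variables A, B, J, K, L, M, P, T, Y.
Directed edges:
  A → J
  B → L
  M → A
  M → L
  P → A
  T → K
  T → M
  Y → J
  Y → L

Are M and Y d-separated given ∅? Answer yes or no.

Yes — M ⊥ Y | ∅.

Bayes-Ball from M | ∅ reaches {A,J,K,L,T}.
Y ∉ reach(M|∅) ⇒ M ⊥ Y | ∅.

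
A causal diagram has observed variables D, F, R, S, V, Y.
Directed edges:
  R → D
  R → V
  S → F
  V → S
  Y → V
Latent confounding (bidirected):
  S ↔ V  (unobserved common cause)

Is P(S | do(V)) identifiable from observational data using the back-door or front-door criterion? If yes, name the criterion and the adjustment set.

P(S|do(V)): not identifiable (no BD/FD set).

desc(V)\{V}={F,S}; candidates ⊆ {D,R,Y}.
V↔S: latent back-door arc(s) into V.
size 0: {}; under {} V still reaches {D,F,R,S,Y} ∋ S.
size 1: {D}, {R}, {Y}; under {D} V still reaches {F,R,S,Y} ∋ S.
size 2: {D,R}, {D,Y}, {R,Y}; under {D,R} V still reaches {F,S,Y} ∋ S.
V↔S cannot be blocked by any observed set — no back-door set.
No mediator lies on a directed V→…→S path.
Neither criterion identifies P(S|do(V)) in this graph.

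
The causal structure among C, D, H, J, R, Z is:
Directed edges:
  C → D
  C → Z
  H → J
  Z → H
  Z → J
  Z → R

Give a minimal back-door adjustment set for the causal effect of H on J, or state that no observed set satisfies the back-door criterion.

desc(H)\{H}={J}; candidates ⊆ {C,D,R,Z}.
size 0: {}; under {} H still reaches {C,D,J,R,Z} ∋ J.
{Z}: H⊥J given {Z} in G with H→· removed — back-door holds.

H→J: minimal back-door set {Z}.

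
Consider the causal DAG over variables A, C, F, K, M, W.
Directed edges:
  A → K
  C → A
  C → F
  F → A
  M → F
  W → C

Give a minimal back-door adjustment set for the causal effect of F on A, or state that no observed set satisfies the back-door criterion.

desc(F)\{F}={A,K}; candidates ⊆ {C,M,W}.
size 0: {}; under {} F still reaches {A,C,K,M,W} ∋ A.
{C}: F⊥A given {C} in G with F→· removed — back-door holds.

F→A: minimal back-door set {C}.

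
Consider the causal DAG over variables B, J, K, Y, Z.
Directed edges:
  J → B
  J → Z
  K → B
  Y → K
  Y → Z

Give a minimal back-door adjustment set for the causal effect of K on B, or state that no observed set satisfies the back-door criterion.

K→B: minimal back-door set ∅.

desc(K)\{K}={B}; candidates ⊆ {J,Y,Z}.
∅: K⊥B given ∅ in G with K→· removed — back-door holds.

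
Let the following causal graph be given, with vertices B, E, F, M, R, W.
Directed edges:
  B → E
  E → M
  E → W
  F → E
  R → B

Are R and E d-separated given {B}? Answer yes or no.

Bayes-Ball from R | {B} reaches ∅.
E ∉ reach(R|{B}) ⇒ R ⊥ E | {B}.

Yes — R ⊥ E | {B}.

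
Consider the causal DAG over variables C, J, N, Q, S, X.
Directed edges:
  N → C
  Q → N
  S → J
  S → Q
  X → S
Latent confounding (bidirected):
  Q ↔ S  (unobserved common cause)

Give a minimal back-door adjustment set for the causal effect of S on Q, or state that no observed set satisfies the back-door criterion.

S→Q: no observed back-door set.

desc(S)\{S}={C,J,N,Q}; candidates ⊆ {X}.
S↔Q: latent back-door arc(s) into S.
size 0: {}; under {} S still reaches {C,N,Q,X} ∋ Q.
size 1: {X}; under {X} S still reaches {C,N,Q} ∋ Q.
S↔Q cannot be blocked by any observed set — no back-door set.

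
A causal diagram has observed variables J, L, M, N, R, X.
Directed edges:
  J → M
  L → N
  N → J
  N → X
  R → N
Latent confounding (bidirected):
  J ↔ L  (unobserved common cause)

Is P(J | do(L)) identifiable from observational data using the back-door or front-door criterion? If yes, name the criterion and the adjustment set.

desc(L)\{L}={J,M,N,X}; candidates ⊆ {R}.
L↔J: latent back-door arc(s) into L.
size 0: {}; under {} L still reaches {J,M} ∋ J.
size 1: {R}; under {R} L still reaches {J,M} ∋ J.
L↔J cannot be blocked by any observed set — no back-door set.
{N}: (i) intercepts every directed L→J path; (ii) no back-door L→{N}; (iii) {L} blocks every back-door {N}→J. Front-door holds.
P(J|do(L)) = Σ_{N} P(N|L) Σ_{L'} P(J|N,L')P(L').

P(J|do(L)): frontdoor, adjust for {N}.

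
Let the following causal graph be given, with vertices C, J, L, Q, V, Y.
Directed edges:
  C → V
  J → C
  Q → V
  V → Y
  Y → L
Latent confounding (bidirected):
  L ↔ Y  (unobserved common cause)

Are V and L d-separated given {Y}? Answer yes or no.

No — V and L are d-connected given {Y}.

Bayes-Ball from V | {Y} reaches {C,J,L,Q}.
L ∈ reach(V|{Y}) ⇒ V ⊥̸ L | {Y}.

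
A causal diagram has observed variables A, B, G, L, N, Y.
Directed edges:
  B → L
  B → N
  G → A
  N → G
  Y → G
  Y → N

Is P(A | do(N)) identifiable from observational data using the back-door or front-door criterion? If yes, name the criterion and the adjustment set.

desc(N)\{N}={A,G}; candidates ⊆ {B,L,Y}.
size 0: {}; under {} N still reaches {A,B,G,L,Y} ∋ A.
{Y}: N⊥A given {Y} in G with N→· removed — back-door holds.
P(A|do(N)) = Σ_{Y} P(A|N,Y)·P(Y).

P(A|do(N)): backdoor, adjust for {Y}.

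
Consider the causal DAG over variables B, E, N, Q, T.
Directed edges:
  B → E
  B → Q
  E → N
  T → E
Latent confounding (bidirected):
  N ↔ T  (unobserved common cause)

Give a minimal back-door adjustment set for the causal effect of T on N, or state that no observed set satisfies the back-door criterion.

T→N: no observed back-door set.

desc(T)\{T}={E,N}; candidates ⊆ {B,Q}.
T↔N: latent back-door arc(s) into T.
size 0: {}; under {} T still reaches {N} ∋ N.
size 1: {B}, {Q}; under {B} T still reaches {N} ∋ N.
size 2: {B,Q}; under {B,Q} T still reaches {N} ∋ N.
T↔N cannot be blocked by any observed set — no back-door set.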